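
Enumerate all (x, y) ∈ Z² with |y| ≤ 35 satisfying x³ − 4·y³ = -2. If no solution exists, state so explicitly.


The equation is x³ - 4y³ = -2. For fixed y, x³ = 4·y³ − 2, so a solution requires the RHS to be a perfect cube.
Strategy: iterate y from -35 to 35, compute RHS = 4·y³ − 2, and check whether it is a (positive or negative) perfect cube.
Check small values of y:
  y = 0: RHS = -2 is not a perfect cube.
  y = 1: RHS = 2 is not a perfect cube.
  y = -1: RHS = -6 is not a perfect cube.
  y = 2: RHS = 30 is not a perfect cube.
  y = -2: RHS = -34 is not a perfect cube.
  y = 3: RHS = 106 is not a perfect cube.
  y = -3: RHS = -110 is not a perfect cube.
Continuing the search up to |y| = 35 finds no solutions either.
No (x, y) in the scanned range satisfies the equation.

No integer solutions with |y| ≤ 35.


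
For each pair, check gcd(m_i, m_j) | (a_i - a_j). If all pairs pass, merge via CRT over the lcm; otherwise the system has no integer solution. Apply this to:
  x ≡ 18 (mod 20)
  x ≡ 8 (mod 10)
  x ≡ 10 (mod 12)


Moduli 20, 10, 12 are not pairwise coprime, so CRT works modulo lcm(m_i) when all pairwise compatibility conditions hold.
Pairwise compatibility: gcd(m_i, m_j) must divide a_i - a_j for every pair.
Merge one congruence at a time:
  Start: x ≡ 18 (mod 20).
  Combine with x ≡ 8 (mod 10): gcd(20, 10) = 10; 8 - 18 = -10, which IS divisible by 10, so compatible.
    Write x = 18 + 20·t and substitute into x ≡ 8 (mod 10): 20·t ≡ 8 − 18 = -10 (mod 10).
    Divide the congruence (and modulus) by g = 10: 2·t ≡ -1 (mod 1).
    Modulo 1 every t works; take t = 0.
    Then x = 18 + 20·0 = 18, valid modulo lcm(20, 10) = 20: x ≡ 18 (mod 20).
  Combine with x ≡ 10 (mod 12): gcd(20, 12) = 4; 10 - 18 = -8, which IS divisible by 4, so compatible.
    Write x = 18 + 20·t and substitute into x ≡ 10 (mod 12): 20·t ≡ 10 − 18 = -8 (mod 12).
    Divide the congruence (and modulus) by g = 4: 5·t ≡ -2 (mod 3).
    Reduce coefficients mod 3: 2·t ≡ 1 (mod 3).
    The inverse of 2 mod 3 is 2 (since 2·2 = 4 = 1·3 + 1), so t ≡ 2·1 = 2 ≡ 2 (mod 3).
    Then x = 18 + 20·2 = 58, valid modulo lcm(20, 12) = 60: x ≡ 58 (mod 60).
Verify: 58 mod 20 = 18, 58 mod 10 = 8, 58 mod 12 = 10.

x ≡ 58 (mod 60).


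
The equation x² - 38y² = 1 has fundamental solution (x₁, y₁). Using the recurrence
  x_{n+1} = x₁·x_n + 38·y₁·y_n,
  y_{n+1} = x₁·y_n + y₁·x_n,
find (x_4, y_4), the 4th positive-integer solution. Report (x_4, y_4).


Step 1: Find the fundamental solution (x₁, y₁) of x² - 38y² = 1.
  Expand √38 as a continued fraction. a₀ = ⌊√38⌋ = 6; iterate m_{k+1} = d_k·a_k − m_k, d_{k+1} = (38 − m_{k+1}²)/d_k, a_{k+1} = ⌊(a₀ + m_{k+1})/d_{k+1}⌋ (starting m₀ = 0, d₀ = 1), with convergents p_k = a_k·p_{k-1} + p_{k-2}, q_k = a_k·q_{k-1} + q_{k-2} (p₋₁ = 1, q₋₁ = 0):
  k = 0: a₀ = 6; p₀/q₀ = 6/1; p₀² − 38·q₀² = 36 − 38 = -2.
  k = 1: m = 6, d = 2, a = ⌊(6 + 6)/2⌋ = 6; p/q = (6·6 + 1)/(6·1 + 0) = 37/6; p² − 38·q² = 1369 − 1368 = 1.
  The first convergent with p² − 38·q² = 1 gives the fundamental solution (x₁, y₁) = (37, 6).
Step 2: Apply the recurrence (x_{n+1}, y_{n+1}) = (x₁x_n + 38y₁y_n, x₁y_n + y₁x_n) repeatedly.
  From (x_1, y_1) = (37, 6): x_2 = 37·37 + 38·6·6 = 2737; y_2 = 37·6 + 6·37 = 444.
  From (x_2, y_2) = (2737, 444): x_3 = 37·2737 + 38·6·444 = 202501; y_3 = 37·444 + 6·2737 = 32850.
  From (x_3, y_3) = (202501, 32850): x_4 = 37·202501 + 38·6·32850 = 14982337; y_4 = 37·32850 + 6·202501 = 2430456.
Step 3: Verify x_4² - 38·y_4² = 224470421981569 - 224470421981568 = 1 (should be 1). ✓

(x_1, y_1) = (37, 6); (x_4, y_4) = (14982337, 2430456).


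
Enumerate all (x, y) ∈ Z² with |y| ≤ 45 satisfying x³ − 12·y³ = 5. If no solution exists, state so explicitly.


The equation is x³ - 12y³ = 5. For fixed y, x³ = 12·y³ + 5, so a solution requires the RHS to be a perfect cube.
Strategy: iterate y from -45 to 45, compute RHS = 12·y³ + 5, and check whether it is a (positive or negative) perfect cube.
Check small values of y:
  y = 0: RHS = 5 is not a perfect cube.
  y = 1: RHS = 17 is not a perfect cube.
  y = -1: RHS = -7 is not a perfect cube.
  y = 2: RHS = 101 is not a perfect cube.
  y = -2: RHS = -91 is not a perfect cube.
  y = 3: RHS = 329 is not a perfect cube.
  y = -3: RHS = -319 is not a perfect cube.
Continuing the search up to |y| = 45 finds no solutions either.
No (x, y) in the scanned range satisfies the equation.

No integer solutions with |y| ≤ 45.


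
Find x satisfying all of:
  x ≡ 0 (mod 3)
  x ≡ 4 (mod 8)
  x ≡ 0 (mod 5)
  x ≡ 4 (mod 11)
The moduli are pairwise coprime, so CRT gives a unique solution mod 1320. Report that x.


Product of moduli M = 3 · 8 · 5 · 11 = 1320.
Merge one congruence at a time:
  Start: x ≡ 0 (mod 3).
  Combine with x ≡ 4 (mod 8); new modulus lcm = 24.
    Write x = 0 + 3·t and substitute into x ≡ 4 (mod 8): 3·t ≡ 4 − 0 = 4 (mod 8).
    The inverse of 3 mod 8 is 3 (since 3·3 = 9 = 1·8 + 1), so t ≡ 3·4 = 12 ≡ 4 (mod 8).
    Then x = 0 + 3·4 = 12, valid modulo lcm(3, 8) = 24: x ≡ 12 (mod 24).
  Combine with x ≡ 0 (mod 5); new modulus lcm = 120.
    Write x = 12 + 24·t and substitute into x ≡ 0 (mod 5): 24·t ≡ 0 − 12 = -12 (mod 5).
    Reduce coefficients mod 5: 4·t ≡ 3 (mod 5).
    The inverse of 4 mod 5 is 4 (since 4·4 = 16 = 3·5 + 1), so t ≡ 4·3 = 12 ≡ 2 (mod 5).
    Then x = 12 + 24·2 = 60, valid modulo lcm(24, 5) = 120: x ≡ 60 (mod 120).
  Combine with x ≡ 4 (mod 11); new modulus lcm = 1320.
    Write x = 60 + 120·t and substitute into x ≡ 4 (mod 11): 120·t ≡ 4 − 60 = -56 (mod 11).
    Reduce coefficients mod 11: 10·t ≡ 10 (mod 11).
    The inverse of 10 mod 11 is 10 (since 10·10 = 100 = 9·11 + 1), so t ≡ 10·10 = 100 ≡ 1 (mod 11).
    Then x = 60 + 120·1 = 180, valid modulo lcm(120, 11) = 1320: x ≡ 180 (mod 1320).
Verify against each original: 180 mod 3 = 0, 180 mod 8 = 4, 180 mod 5 = 0, 180 mod 11 = 4.

x ≡ 180 (mod 1320).


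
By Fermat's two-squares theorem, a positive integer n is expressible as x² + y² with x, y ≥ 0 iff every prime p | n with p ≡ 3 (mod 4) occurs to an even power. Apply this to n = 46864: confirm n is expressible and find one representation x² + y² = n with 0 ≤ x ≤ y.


Step 1: Factor n = 46864 = 2^4 · 29 · 101.
Step 2: Check the mod-4 condition on each prime factor: 2 = 2 (special); 29 ≡ 1 (mod 4), exponent 1; 101 ≡ 1 (mod 4), exponent 1.
All primes ≡ 3 (mod 4) appear to even exponent (or don't appear), so by the two-squares theorem n IS expressible as a sum of two squares.
Step 3: Build a representation. Group n = k² · m with k = 4 and m = 29 · 101 = 2929 (a product of primes ≡ 1 (mod 4)); a representation of m scales to one of n via (k·x)² + (k·y)² = k²(x² + y²). Each prime p ≡ 1 (mod 4) is itself a sum of two squares; find a² by testing p − a² for a perfect square:
  29: 29 − 1² = 28, 29 − 2² = 25 = 5² ⇒ 29 = 2² + 5².
  101: 101 − 1² = 100 = 10² ⇒ 101 = 1² + 10².
  Combine using the Brahmagupta–Fibonacci identity (a² + b²)(c² + d²) = (ac − bd)² + (ad + bc)² = (ac + bd)² + (ad − bc)²:
  29 · 101 = 2929: from (2² + 5²)(1² + 10²), take (2·1 − 5·10, 2·10 + 5·1) = (2 − 50, 20 + 5) = (-48, 25); dropping signs (only squares matter) gives (48, 25); check 48² + 25² = 2304 + 625 = 2929 ✓.
  Scale by k = 4: (4·48, 4·25) = (192, 100).
Step 4: Order so x ≤ y and verify: 100² + 192² = 10000 + 36864 = 46864 = n. ✓

n = 46864 = 100² + 192² (one valid representation with x ≤ y).


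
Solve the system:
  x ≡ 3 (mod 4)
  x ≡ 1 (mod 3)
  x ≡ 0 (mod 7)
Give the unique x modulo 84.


Moduli 4, 3, 7 are pairwise coprime; by CRT there is a unique solution modulo M = 4 · 3 · 7 = 84.
Solve pairwise, accumulating the modulus:
  Start with x ≡ 3 (mod 4).
  Combine with x ≡ 1 (mod 3): since gcd(4, 3) = 1, we get a unique residue mod 12.
    Write x = 3 + 4·t and substitute into x ≡ 1 (mod 3): 4·t ≡ 1 − 3 = -2 (mod 3).
    Reduce coefficients mod 3: 1·t ≡ 1 (mod 3).
    So t ≡ 1 (mod 3).
    Then x = 3 + 4·1 = 7, valid modulo lcm(4, 3) = 12: x ≡ 7 (mod 12).
  Combine with x ≡ 0 (mod 7): since gcd(12, 7) = 1, we get a unique residue mod 84.
    Write x = 7 + 12·t and substitute into x ≡ 0 (mod 7): 12·t ≡ 0 − 7 = -7 (mod 7).
    Reduce coefficients mod 7: 5·t ≡ 0 (mod 7).
    The inverse of 5 mod 7 is 3 (since 5·3 = 15 = 2·7 + 1), so t ≡ 3·0 = 0 ≡ 0 (mod 7).
    Then x = 7 + 12·0 = 7, valid modulo lcm(12, 7) = 84: x ≡ 7 (mod 84).
Verify: 7 mod 4 = 3 ✓, 7 mod 3 = 1 ✓, 7 mod 7 = 0 ✓.

x ≡ 7 (mod 84).


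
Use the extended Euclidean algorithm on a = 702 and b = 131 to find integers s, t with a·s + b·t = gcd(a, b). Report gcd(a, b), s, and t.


Euclidean algorithm on (702, 131) — divide until remainder is 0:
  702 = 5 · 131 + 47
  131 = 2 · 47 + 37
  47 = 1 · 37 + 10
  37 = 3 · 10 + 7
  10 = 1 · 7 + 3
  7 = 2 · 3 + 1
  3 = 3 · 1 + 0
gcd(702, 131) = 1.
Track Bezout coefficients alongside the remainders: start with r₀ = 702 = a·1 + b·0 (s = 1, t = 0) and r₁ = 131 = a·0 + b·1 (s = 0, t = 1); each new remainder r_{k+1} = r_{k-1} − q_k·r_k inherits s_{k+1} = s_{k-1} − q_k·s_k, t_{k+1} = t_{k-1} − q_k·t_k, so r_k = a·s_k + b·t_k at every step:
  q = 5: r = 47, s = 1 − 5·0 = 1, t = 0 − 5·1 = -5  (check: 702·1 + 131·(-5) = 47)
  q = 2: r = 37, s = 0 − 2·1 = -2, t = 1 − 2·(-5) = 11  (check: 702·(-2) + 131·11 = 37)
  q = 1: r = 10, s = 1 − 1·(-2) = 3, t = -5 − 1·11 = -16  (check: 702·3 + 131·(-16) = 10)
  q = 3: r = 7, s = -2 − 3·3 = -11, t = 11 − 3·(-16) = 59  (check: 702·(-11) + 131·59 = 7)
  q = 1: r = 3, s = 3 − 1·(-11) = 14, t = -16 − 1·59 = -75  (check: 702·14 + 131·(-75) = 3)
  q = 2: r = 1, s = -11 − 2·14 = -39, t = 59 − 2·(-75) = 209  (check: 702·(-39) + 131·209 = 1)
The row with r = 1 (the gcd) gives the Bezout coefficients s = -39, t = 209.
Result: 702 · (-39) + 131 · (209) = 1.

gcd(702, 131) = 1; s = -39, t = 209 (check: 702·(-39) + 131·209 = 1).


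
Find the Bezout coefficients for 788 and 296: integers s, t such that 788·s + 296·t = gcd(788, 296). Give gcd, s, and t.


Euclidean algorithm on (788, 296) — divide until remainder is 0:
  788 = 2 · 296 + 196
  296 = 1 · 196 + 100
  196 = 1 · 100 + 96
  100 = 1 · 96 + 4
  96 = 24 · 4 + 0
gcd(788, 296) = 4.
Track Bezout coefficients alongside the remainders: start with r₀ = 788 = a·1 + b·0 (s = 1, t = 0) and r₁ = 296 = a·0 + b·1 (s = 0, t = 1); each new remainder r_{k+1} = r_{k-1} − q_k·r_k inherits s_{k+1} = s_{k-1} − q_k·s_k, t_{k+1} = t_{k-1} − q_k·t_k, so r_k = a·s_k + b·t_k at every step:
  q = 2: r = 196, s = 1 − 2·0 = 1, t = 0 − 2·1 = -2  (check: 788·1 + 296·(-2) = 196)
  q = 1: r = 100, s = 0 − 1·1 = -1, t = 1 − 1·(-2) = 3  (check: 788·(-1) + 296·3 = 100)
  q = 1: r = 96, s = 1 − 1·(-1) = 2, t = -2 − 1·3 = -5  (check: 788·2 + 296·(-5) = 96)
  q = 1: r = 4, s = -1 − 1·2 = -3, t = 3 − 1·(-5) = 8  (check: 788·(-3) + 296·8 = 4)
The row with r = 4 (the gcd) gives the Bezout coefficients s = -3, t = 8.
Result: 788 · (-3) + 296 · (8) = 4.

gcd(788, 296) = 4; s = -3, t = 8 (check: 788·(-3) + 296·8 = 4).


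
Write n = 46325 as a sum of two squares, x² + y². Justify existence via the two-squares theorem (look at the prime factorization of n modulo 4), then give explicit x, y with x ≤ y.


Step 1: Factor n = 46325 = 5^2 · 17 · 109.
Step 2: Check the mod-4 condition on each prime factor: 5 ≡ 1 (mod 4), exponent 2; 17 ≡ 1 (mod 4), exponent 1; 109 ≡ 1 (mod 4), exponent 1.
All primes ≡ 3 (mod 4) appear to even exponent (or don't appear), so by the two-squares theorem n IS expressible as a sum of two squares.
Step 3: Build a representation. Group n = k² · m with k = 5 and m = 17 · 109 = 1853 (a product of primes ≡ 1 (mod 4)); a representation of m scales to one of n via (k·x)² + (k·y)² = k²(x² + y²). Each prime p ≡ 1 (mod 4) is itself a sum of two squares; find a² by testing p − a² for a perfect square:
  17: 17 − 1² = 16 = 4² ⇒ 17 = 1² + 4².
  109: 109 − 1² = 108, 109 − 2² = 105, 109 − 3² = 100 = 10² ⇒ 109 = 3² + 10².
  Combine using the Brahmagupta–Fibonacci identity (a² + b²)(c² + d²) = (ac − bd)² + (ad + bc)² = (ac + bd)² + (ad − bc)²:
  17 · 109 = 1853: from (1² + 4²)(3² + 10²), take (1·3 − 4·10, 1·10 + 4·3) = (3 − 40, 10 + 12) = (-37, 22); dropping signs (only squares matter) gives (37, 22); check 37² + 22² = 1369 + 484 = 1853 ✓.
  Scale by k = 5: (5·37, 5·22) = (185, 110).
Step 4: Order so x ≤ y and verify: 110² + 185² = 12100 + 34225 = 46325 = n. ✓

n = 46325 = 110² + 185² (one valid representation with x ≤ y).


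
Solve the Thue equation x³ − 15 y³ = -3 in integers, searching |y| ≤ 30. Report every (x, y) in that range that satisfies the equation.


The equation is x³ - 15y³ = -3. For fixed y, x³ = 15·y³ − 3, so a solution requires the RHS to be a perfect cube.
Strategy: iterate y from -30 to 30, compute RHS = 15·y³ − 3, and check whether it is a (positive or negative) perfect cube.
Check small values of y:
  y = 0: RHS = -3 is not a perfect cube.
  y = 1: RHS = 12 is not a perfect cube.
  y = -1: RHS = -18 is not a perfect cube.
  y = 2: RHS = 117 is not a perfect cube.
  y = -2: RHS = -123 is not a perfect cube.
  y = 3: RHS = 402 is not a perfect cube.
  y = -3: RHS = -408 is not a perfect cube.
Continuing the search up to |y| = 30 finds no solutions either.
No (x, y) in the scanned range satisfies the equation.

No integer solutions with |y| ≤ 30.


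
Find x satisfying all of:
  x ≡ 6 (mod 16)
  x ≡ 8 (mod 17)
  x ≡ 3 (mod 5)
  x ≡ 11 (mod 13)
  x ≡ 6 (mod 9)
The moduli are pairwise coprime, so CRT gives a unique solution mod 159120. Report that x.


Product of moduli M = 16 · 17 · 5 · 13 · 9 = 159120.
Merge one congruence at a time:
  Start: x ≡ 6 (mod 16).
  Combine with x ≡ 8 (mod 17); new modulus lcm = 272.
    Write x = 6 + 16·t and substitute into x ≡ 8 (mod 17): 16·t ≡ 8 − 6 = 2 (mod 17).
    The inverse of 16 mod 17 is 16 (since 16·16 = 256 = 15·17 + 1), so t ≡ 16·2 = 32 ≡ 15 (mod 17).
    Then x = 6 + 16·15 = 246, valid modulo lcm(16, 17) = 272: x ≡ 246 (mod 272).
  Combine with x ≡ 3 (mod 5); new modulus lcm = 1360.
    Write x = 246 + 272·t and substitute into x ≡ 3 (mod 5): 272·t ≡ 3 − 246 = -243 (mod 5).
    Reduce coefficients mod 5: 2·t ≡ 2 (mod 5).
    The inverse of 2 mod 5 is 3 (since 2·3 = 6 = 1·5 + 1), so t ≡ 3·2 = 6 ≡ 1 (mod 5).
    Then x = 246 + 272·1 = 518, valid modulo lcm(272, 5) = 1360: x ≡ 518 (mod 1360).
  Combine with x ≡ 11 (mod 13); new modulus lcm = 17680.
    Write x = 518 + 1360·t and substitute into x ≡ 11 (mod 13): 1360·t ≡ 11 − 518 = -507 (mod 13).
    Reduce coefficients mod 13: 8·t ≡ 0 (mod 13).
    The inverse of 8 mod 13 is 5 (since 8·5 = 40 = 3·13 + 1), so t ≡ 5·0 = 0 ≡ 0 (mod 13).
    Then x = 518 + 1360·0 = 518, valid modulo lcm(1360, 13) = 17680: x ≡ 518 (mod 17680).
  Combine with x ≡ 6 (mod 9); new modulus lcm = 159120.
    Write x = 518 + 17680·t and substitute into x ≡ 6 (mod 9): 17680·t ≡ 6 − 518 = -512 (mod 9).
    Reduce coefficients mod 9: 4·t ≡ 1 (mod 9).
    The inverse of 4 mod 9 is 7 (since 4·7 = 28 = 3·9 + 1), so t ≡ 7·1 = 7 ≡ 7 (mod 9).
    Then x = 518 + 17680·7 = 124278, valid modulo lcm(17680, 9) = 159120: x ≡ 124278 (mod 159120).
Verify against each original: 124278 mod 16 = 6, 124278 mod 17 = 8, 124278 mod 5 = 3, 124278 mod 13 = 11, 124278 mod 9 = 6.

x ≡ 124278 (mod 159120).


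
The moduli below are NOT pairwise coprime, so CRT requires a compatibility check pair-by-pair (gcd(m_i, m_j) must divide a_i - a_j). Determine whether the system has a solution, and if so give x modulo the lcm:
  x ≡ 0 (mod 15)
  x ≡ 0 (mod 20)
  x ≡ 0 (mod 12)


Moduli 15, 20, 12 are not pairwise coprime, so CRT works modulo lcm(m_i) when all pairwise compatibility conditions hold.
Pairwise compatibility: gcd(m_i, m_j) must divide a_i - a_j for every pair.
Merge one congruence at a time:
  Start: x ≡ 0 (mod 15).
  Combine with x ≡ 0 (mod 20): gcd(15, 20) = 5; 0 - 0 = 0, which IS divisible by 5, so compatible.
    Write x = 0 + 15·t and substitute into x ≡ 0 (mod 20): 15·t ≡ 0 − 0 = 0 (mod 20).
    Divide the congruence (and modulus) by g = 5: 3·t ≡ 0 (mod 4).
    The inverse of 3 mod 4 is 3 (since 3·3 = 9 = 2·4 + 1), so t ≡ 3·0 = 0 ≡ 0 (mod 4).
    Then x = 0 + 15·0 = 0, valid modulo lcm(15, 20) = 60: x ≡ 0 (mod 60).
  Combine with x ≡ 0 (mod 12): gcd(60, 12) = 12; 0 - 0 = 0, which IS divisible by 12, so compatible.
    Write x = 0 + 60·t and substitute into x ≡ 0 (mod 12): 60·t ≡ 0 − 0 = 0 (mod 12).
    Divide the congruence (and modulus) by g = 12: 5·t ≡ 0 (mod 1).
    Modulo 1 every t works; take t = 0.
    Then x = 0 + 60·0 = 0, valid modulo lcm(60, 12) = 60: x ≡ 0 (mod 60).
Verify: 0 mod 15 = 0, 0 mod 20 = 0, 0 mod 12 = 0.

x ≡ 0 (mod 60).


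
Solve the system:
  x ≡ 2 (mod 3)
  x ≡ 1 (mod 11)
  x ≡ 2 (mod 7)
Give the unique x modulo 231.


Moduli 3, 11, 7 are pairwise coprime; by CRT there is a unique solution modulo M = 3 · 11 · 7 = 231.
Solve pairwise, accumulating the modulus:
  Start with x ≡ 2 (mod 3).
  Combine with x ≡ 1 (mod 11): since gcd(3, 11) = 1, we get a unique residue mod 33.
    Write x = 2 + 3·t and substitute into x ≡ 1 (mod 11): 3·t ≡ 1 − 2 = -1 (mod 11).
    Reduce coefficients mod 11: 3·t ≡ 10 (mod 11).
    The inverse of 3 mod 11 is 4 (since 3·4 = 12 = 1·11 + 1), so t ≡ 4·10 = 40 ≡ 7 (mod 11).
    Then x = 2 + 3·7 = 23, valid modulo lcm(3, 11) = 33: x ≡ 23 (mod 33).
  Combine with x ≡ 2 (mod 7): since gcd(33, 7) = 1, we get a unique residue mod 231.
    Write x = 23 + 33·t and substitute into x ≡ 2 (mod 7): 33·t ≡ 2 − 23 = -21 (mod 7).
    Reduce coefficients mod 7: 5·t ≡ 0 (mod 7).
    The inverse of 5 mod 7 is 3 (since 5·3 = 15 = 2·7 + 1), so t ≡ 3·0 = 0 ≡ 0 (mod 7).
    Then x = 23 + 33·0 = 23, valid modulo lcm(33, 7) = 231: x ≡ 23 (mod 231).
Verify: 23 mod 3 = 2 ✓, 23 mod 11 = 1 ✓, 23 mod 7 = 2 ✓.

x ≡ 23 (mod 231).


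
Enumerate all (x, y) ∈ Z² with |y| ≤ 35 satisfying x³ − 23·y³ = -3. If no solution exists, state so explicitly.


The equation is x³ - 23y³ = -3. For fixed y, x³ = 23·y³ − 3, so a solution requires the RHS to be a perfect cube.
Strategy: iterate y from -35 to 35, compute RHS = 23·y³ − 3, and check whether it is a (positive or negative) perfect cube.
Check small values of y:
  y = 0: RHS = -3 is not a perfect cube.
  y = 1: RHS = 20 is not a perfect cube.
  y = -1: RHS = -26 is not a perfect cube.
  y = 2: RHS = 181 is not a perfect cube.
  y = -2: RHS = -187 is not a perfect cube.
  y = 3: RHS = 618 is not a perfect cube.
  y = -3: RHS = -624 is not a perfect cube.
Continuing the search up to |y| = 35 finds no solutions either.
No (x, y) in the scanned range satisfies the equation.

No integer solutions with |y| ≤ 35.


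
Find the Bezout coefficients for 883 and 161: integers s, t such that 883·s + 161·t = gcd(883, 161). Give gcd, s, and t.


Euclidean algorithm on (883, 161) — divide until remainder is 0:
  883 = 5 · 161 + 78
  161 = 2 · 78 + 5
  78 = 15 · 5 + 3
  5 = 1 · 3 + 2
  3 = 1 · 2 + 1
  2 = 2 · 1 + 0
gcd(883, 161) = 1.
Track Bezout coefficients alongside the remainders: start with r₀ = 883 = a·1 + b·0 (s = 1, t = 0) and r₁ = 161 = a·0 + b·1 (s = 0, t = 1); each new remainder r_{k+1} = r_{k-1} − q_k·r_k inherits s_{k+1} = s_{k-1} − q_k·s_k, t_{k+1} = t_{k-1} − q_k·t_k, so r_k = a·s_k + b·t_k at every step:
  q = 5: r = 78, s = 1 − 5·0 = 1, t = 0 − 5·1 = -5  (check: 883·1 + 161·(-5) = 78)
  q = 2: r = 5, s = 0 − 2·1 = -2, t = 1 − 2·(-5) = 11  (check: 883·(-2) + 161·11 = 5)
  q = 15: r = 3, s = 1 − 15·(-2) = 31, t = -5 − 15·11 = -170  (check: 883·31 + 161·(-170) = 3)
  q = 1: r = 2, s = -2 − 1·31 = -33, t = 11 − 1·(-170) = 181  (check: 883·(-33) + 161·181 = 2)
  q = 1: r = 1, s = 31 − 1·(-33) = 64, t = -170 − 1·181 = -351  (check: 883·64 + 161·(-351) = 1)
The row with r = 1 (the gcd) gives the Bezout coefficients s = 64, t = -351.
Result: 883 · (64) + 161 · (-351) = 1.

gcd(883, 161) = 1; s = 64, t = -351 (check: 883·64 + 161·(-351) = 1).


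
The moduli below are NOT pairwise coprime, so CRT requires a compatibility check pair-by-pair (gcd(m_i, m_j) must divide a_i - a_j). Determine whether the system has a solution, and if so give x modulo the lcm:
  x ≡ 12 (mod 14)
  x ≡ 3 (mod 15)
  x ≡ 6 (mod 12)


Moduli 14, 15, 12 are not pairwise coprime, so CRT works modulo lcm(m_i) when all pairwise compatibility conditions hold.
Pairwise compatibility: gcd(m_i, m_j) must divide a_i - a_j for every pair.
Merge one congruence at a time:
  Start: x ≡ 12 (mod 14).
  Combine with x ≡ 3 (mod 15): gcd(14, 15) = 1; 3 - 12 = -9, which IS divisible by 1, so compatible.
    Write x = 12 + 14·t and substitute into x ≡ 3 (mod 15): 14·t ≡ 3 − 12 = -9 (mod 15).
    Reduce coefficients mod 15: 14·t ≡ 6 (mod 15).
    The inverse of 14 mod 15 is 14 (since 14·14 = 196 = 13·15 + 1), so t ≡ 14·6 = 84 ≡ 9 (mod 15).
    Then x = 12 + 14·9 = 138, valid modulo lcm(14, 15) = 210: x ≡ 138 (mod 210).
  Combine with x ≡ 6 (mod 12): gcd(210, 12) = 6; 6 - 138 = -132, which IS divisible by 6, so compatible.
    Write x = 138 + 210·t and substitute into x ≡ 6 (mod 12): 210·t ≡ 6 − 138 = -132 (mod 12).
    Divide the congruence (and modulus) by g = 6: 35·t ≡ -22 (mod 2).
    Reduce coefficients mod 2: 1·t ≡ 0 (mod 2).
    So t ≡ 0 (mod 2).
    Then x = 138 + 210·0 = 138, valid modulo lcm(210, 12) = 420: x ≡ 138 (mod 420).
Verify: 138 mod 14 = 12, 138 mod 15 = 3, 138 mod 12 = 6.

x ≡ 138 (mod 420).


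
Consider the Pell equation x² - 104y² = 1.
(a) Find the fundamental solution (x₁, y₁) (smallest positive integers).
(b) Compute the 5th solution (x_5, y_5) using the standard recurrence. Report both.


Step 1: Find the fundamental solution (x₁, y₁) of x² - 104y² = 1.
  Expand √104 as a continued fraction. a₀ = ⌊√104⌋ = 10; iterate m_{k+1} = d_k·a_k − m_k, d_{k+1} = (104 − m_{k+1}²)/d_k, a_{k+1} = ⌊(a₀ + m_{k+1})/d_{k+1}⌋ (starting m₀ = 0, d₀ = 1), with convergents p_k = a_k·p_{k-1} + p_{k-2}, q_k = a_k·q_{k-1} + q_{k-2} (p₋₁ = 1, q₋₁ = 0):
  k = 0: a₀ = 10; p₀/q₀ = 10/1; p₀² − 104·q₀² = 100 − 104 = -4.
  k = 1: m = 10, d = 4, a = ⌊(10 + 10)/4⌋ = 5; p/q = (5·10 + 1)/(5·1 + 0) = 51/5; p² − 104·q² = 2601 − 2600 = 1.
  The first convergent with p² − 104·q² = 1 gives the fundamental solution (x₁, y₁) = (51, 5).
Step 2: Apply the recurrence (x_{n+1}, y_{n+1}) = (x₁x_n + 104y₁y_n, x₁y_n + y₁x_n) repeatedly.
  From (x_1, y_1) = (51, 5): x_2 = 51·51 + 104·5·5 = 5201; y_2 = 51·5 + 5·51 = 510.
  From (x_2, y_2) = (5201, 510): x_3 = 51·5201 + 104·5·510 = 530451; y_3 = 51·510 + 5·5201 = 52015.
  From (x_3, y_3) = (530451, 52015): x_4 = 51·530451 + 104·5·52015 = 54100801; y_4 = 51·52015 + 5·530451 = 5305020.
  From (x_4, y_4) = (54100801, 5305020): x_5 = 51·54100801 + 104·5·5305020 = 5517751251; y_5 = 51·5305020 + 5·54100801 = 541060025.
Step 3: Verify x_5² - 104·y_5² = 30445578867912065001 - 30445578867912065000 = 1 (should be 1). ✓

(x_1, y_1) = (51, 5); (x_5, y_5) = (5517751251, 541060025).


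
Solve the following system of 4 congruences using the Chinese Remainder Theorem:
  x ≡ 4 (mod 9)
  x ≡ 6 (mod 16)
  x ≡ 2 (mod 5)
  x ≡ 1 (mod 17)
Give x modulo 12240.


Product of moduli M = 9 · 16 · 5 · 17 = 12240.
Merge one congruence at a time:
  Start: x ≡ 4 (mod 9).
  Combine with x ≡ 6 (mod 16); new modulus lcm = 144.
    Write x = 4 + 9·t and substitute into x ≡ 6 (mod 16): 9·t ≡ 6 − 4 = 2 (mod 16).
    The inverse of 9 mod 16 is 9 (since 9·9 = 81 = 5·16 + 1), so t ≡ 9·2 = 18 ≡ 2 (mod 16).
    Then x = 4 + 9·2 = 22, valid modulo lcm(9, 16) = 144: x ≡ 22 (mod 144).
  Combine with x ≡ 2 (mod 5); new modulus lcm = 720.
    Write x = 22 + 144·t and substitute into x ≡ 2 (mod 5): 144·t ≡ 2 − 22 = -20 (mod 5).
    Reduce coefficients mod 5: 4·t ≡ 0 (mod 5).
    The inverse of 4 mod 5 is 4 (since 4·4 = 16 = 3·5 + 1), so t ≡ 4·0 = 0 ≡ 0 (mod 5).
    Then x = 22 + 144·0 = 22, valid modulo lcm(144, 5) = 720: x ≡ 22 (mod 720).
  Combine with x ≡ 1 (mod 17); new modulus lcm = 12240.
    Write x = 22 + 720·t and substitute into x ≡ 1 (mod 17): 720·t ≡ 1 − 22 = -21 (mod 17).
    Reduce coefficients mod 17: 6·t ≡ 13 (mod 17).
    The inverse of 6 mod 17 is 3 (since 6·3 = 18 = 1·17 + 1), so t ≡ 3·13 = 39 ≡ 5 (mod 17).
    Then x = 22 + 720·5 = 3622, valid modulo lcm(720, 17) = 12240: x ≡ 3622 (mod 12240).
Verify against each original: 3622 mod 9 = 4, 3622 mod 16 = 6, 3622 mod 5 = 2, 3622 mod 17 = 1.

x ≡ 3622 (mod 12240).


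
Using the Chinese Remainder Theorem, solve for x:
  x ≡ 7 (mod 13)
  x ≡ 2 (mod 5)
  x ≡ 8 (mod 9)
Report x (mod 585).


Moduli 13, 5, 9 are pairwise coprime; by CRT there is a unique solution modulo M = 13 · 5 · 9 = 585.
Solve pairwise, accumulating the modulus:
  Start with x ≡ 7 (mod 13).
  Combine with x ≡ 2 (mod 5): since gcd(13, 5) = 1, we get a unique residue mod 65.
    Write x = 7 + 13·t and substitute into x ≡ 2 (mod 5): 13·t ≡ 2 − 7 = -5 (mod 5).
    Reduce coefficients mod 5: 3·t ≡ 0 (mod 5).
    The inverse of 3 mod 5 is 2 (since 3·2 = 6 = 1·5 + 1), so t ≡ 2·0 = 0 ≡ 0 (mod 5).
    Then x = 7 + 13·0 = 7, valid modulo lcm(13, 5) = 65: x ≡ 7 (mod 65).
  Combine with x ≡ 8 (mod 9): since gcd(65, 9) = 1, we get a unique residue mod 585.
    Write x = 7 + 65·t and substitute into x ≡ 8 (mod 9): 65·t ≡ 8 − 7 = 1 (mod 9).
    Reduce coefficients mod 9: 2·t ≡ 1 (mod 9).
    The inverse of 2 mod 9 is 5 (since 2·5 = 10 = 1·9 + 1), so t ≡ 5·1 = 5 ≡ 5 (mod 9).
    Then x = 7 + 65·5 = 332, valid modulo lcm(65, 9) = 585: x ≡ 332 (mod 585).
Verify: 332 mod 13 = 7 ✓, 332 mod 5 = 2 ✓, 332 mod 9 = 8 ✓.

x ≡ 332 (mod 585).


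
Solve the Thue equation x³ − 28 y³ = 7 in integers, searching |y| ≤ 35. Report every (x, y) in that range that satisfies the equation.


The equation is x³ - 28y³ = 7. For fixed y, x³ = 28·y³ + 7, so a solution requires the RHS to be a perfect cube.
Strategy: iterate y from -35 to 35, compute RHS = 28·y³ + 7, and check whether it is a (positive or negative) perfect cube.
Check small values of y:
  y = 0: RHS = 7 is not a perfect cube.
  y = 1: RHS = 35 is not a perfect cube.
  y = -1: RHS = -21 is not a perfect cube.
  y = 2: RHS = 231 is not a perfect cube.
  y = -2: RHS = -217 is not a perfect cube.
  y = 3: RHS = 763 is not a perfect cube.
  y = -3: RHS = -749 is not a perfect cube.
Continuing the search up to |y| = 35 finds no solutions either.
No (x, y) in the scanned range satisfies the equation.

No integer solutions with |y| ≤ 35.


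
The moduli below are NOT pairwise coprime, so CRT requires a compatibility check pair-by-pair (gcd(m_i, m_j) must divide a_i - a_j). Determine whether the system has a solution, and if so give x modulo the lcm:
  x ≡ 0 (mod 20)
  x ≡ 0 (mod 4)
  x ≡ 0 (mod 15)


Moduli 20, 4, 15 are not pairwise coprime, so CRT works modulo lcm(m_i) when all pairwise compatibility conditions hold.
Pairwise compatibility: gcd(m_i, m_j) must divide a_i - a_j for every pair.
Merge one congruence at a time:
  Start: x ≡ 0 (mod 20).
  Combine with x ≡ 0 (mod 4): gcd(20, 4) = 4; 0 - 0 = 0, which IS divisible by 4, so compatible.
    Write x = 0 + 20·t and substitute into x ≡ 0 (mod 4): 20·t ≡ 0 − 0 = 0 (mod 4).
    Divide the congruence (and modulus) by g = 4: 5·t ≡ 0 (mod 1).
    Modulo 1 every t works; take t = 0.
    Then x = 0 + 20·0 = 0, valid modulo lcm(20, 4) = 20: x ≡ 0 (mod 20).
  Combine with x ≡ 0 (mod 15): gcd(20, 15) = 5; 0 - 0 = 0, which IS divisible by 5, so compatible.
    Write x = 0 + 20·t and substitute into x ≡ 0 (mod 15): 20·t ≡ 0 − 0 = 0 (mod 15).
    Divide the congruence (and modulus) by g = 5: 4·t ≡ 0 (mod 3).
    Reduce coefficients mod 3: 1·t ≡ 0 (mod 3).
    So t ≡ 0 (mod 3).
    Then x = 0 + 20·0 = 0, valid modulo lcm(20, 15) = 60: x ≡ 0 (mod 60).
Verify: 0 mod 20 = 0, 0 mod 4 = 0, 0 mod 15 = 0.

x ≡ 0 (mod 60).


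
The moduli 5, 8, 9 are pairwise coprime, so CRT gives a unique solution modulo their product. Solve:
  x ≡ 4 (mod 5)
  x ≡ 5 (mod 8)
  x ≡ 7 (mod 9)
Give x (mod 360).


Moduli 5, 8, 9 are pairwise coprime; by CRT there is a unique solution modulo M = 5 · 8 · 9 = 360.
Solve pairwise, accumulating the modulus:
  Start with x ≡ 4 (mod 5).
  Combine with x ≡ 5 (mod 8): since gcd(5, 8) = 1, we get a unique residue mod 40.
    Write x = 4 + 5·t and substitute into x ≡ 5 (mod 8): 5·t ≡ 5 − 4 = 1 (mod 8).
    The inverse of 5 mod 8 is 5 (since 5·5 = 25 = 3·8 + 1), so t ≡ 5·1 = 5 ≡ 5 (mod 8).
    Then x = 4 + 5·5 = 29, valid modulo lcm(5, 8) = 40: x ≡ 29 (mod 40).
  Combine with x ≡ 7 (mod 9): since gcd(40, 9) = 1, we get a unique residue mod 360.
    Write x = 29 + 40·t and substitute into x ≡ 7 (mod 9): 40·t ≡ 7 − 29 = -22 (mod 9).
    Reduce coefficients mod 9: 4·t ≡ 5 (mod 9).
    The inverse of 4 mod 9 is 7 (since 4·7 = 28 = 3·9 + 1), so t ≡ 7·5 = 35 ≡ 8 (mod 9).
    Then x = 29 + 40·8 = 349, valid modulo lcm(40, 9) = 360: x ≡ 349 (mod 360).
Verify: 349 mod 5 = 4 ✓, 349 mod 8 = 5 ✓, 349 mod 9 = 7 ✓.

x ≡ 349 (mod 360).


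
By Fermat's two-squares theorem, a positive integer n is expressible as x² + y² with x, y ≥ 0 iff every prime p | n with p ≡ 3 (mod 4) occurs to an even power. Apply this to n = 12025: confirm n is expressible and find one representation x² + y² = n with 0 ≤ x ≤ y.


Step 1: Factor n = 12025 = 5^2 · 13 · 37.
Step 2: Check the mod-4 condition on each prime factor: 5 ≡ 1 (mod 4), exponent 2; 13 ≡ 1 (mod 4), exponent 1; 37 ≡ 1 (mod 4), exponent 1.
All primes ≡ 3 (mod 4) appear to even exponent (or don't appear), so by the two-squares theorem n IS expressible as a sum of two squares.
Step 3: Build a representation. Group n = k² · m with k = 5 and m = 13 · 37 = 481 (a product of primes ≡ 1 (mod 4)); a representation of m scales to one of n via (k·x)² + (k·y)² = k²(x² + y²). Each prime p ≡ 1 (mod 4) is itself a sum of two squares; find a² by testing p − a² for a perfect square:
  13: 13 − 1² = 12, 13 − 2² = 9 = 3² ⇒ 13 = 2² + 3².
  37: 37 − 1² = 36 = 6² ⇒ 37 = 1² + 6².
  Combine using the Brahmagupta–Fibonacci identity (a² + b²)(c² + d²) = (ac − bd)² + (ad + bc)² = (ac + bd)² + (ad − bc)²:
  13 · 37 = 481: from (2² + 3²)(1² + 6²), take (2·1 − 3·6, 2·6 + 3·1) = (2 − 18, 12 + 3) = (-16, 15); dropping signs (only squares matter) gives (16, 15); check 16² + 15² = 256 + 225 = 481 ✓.
  Scale by k = 5: (5·16, 5·15) = (80, 75).
Step 4: Order so x ≤ y and verify: 75² + 80² = 5625 + 6400 = 12025 = n. ✓

n = 12025 = 75² + 80² (one valid representation with x ≤ y).


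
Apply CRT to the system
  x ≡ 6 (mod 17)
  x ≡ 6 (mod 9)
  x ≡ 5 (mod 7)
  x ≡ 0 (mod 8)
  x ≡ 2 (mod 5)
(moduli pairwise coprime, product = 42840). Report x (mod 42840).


Product of moduli M = 17 · 9 · 7 · 8 · 5 = 42840.
Merge one congruence at a time:
  Start: x ≡ 6 (mod 17).
  Combine with x ≡ 6 (mod 9); new modulus lcm = 153.
    Write x = 6 + 17·t and substitute into x ≡ 6 (mod 9): 17·t ≡ 6 − 6 = 0 (mod 9).
    Reduce coefficients mod 9: 8·t ≡ 0 (mod 9).
    The inverse of 8 mod 9 is 8 (since 8·8 = 64 = 7·9 + 1), so t ≡ 8·0 = 0 ≡ 0 (mod 9).
    Then x = 6 + 17·0 = 6, valid modulo lcm(17, 9) = 153: x ≡ 6 (mod 153).
  Combine with x ≡ 5 (mod 7); new modulus lcm = 1071.
    Write x = 6 + 153·t and substitute into x ≡ 5 (mod 7): 153·t ≡ 5 − 6 = -1 (mod 7).
    Reduce coefficients mod 7: 6·t ≡ 6 (mod 7).
    The inverse of 6 mod 7 is 6 (since 6·6 = 36 = 5·7 + 1), so t ≡ 6·6 = 36 ≡ 1 (mod 7).
    Then x = 6 + 153·1 = 159, valid modulo lcm(153, 7) = 1071: x ≡ 159 (mod 1071).
  Combine with x ≡ 0 (mod 8); new modulus lcm = 8568.
    Write x = 159 + 1071·t and substitute into x ≡ 0 (mod 8): 1071·t ≡ 0 − 159 = -159 (mod 8).
    Reduce coefficients mod 8: 7·t ≡ 1 (mod 8).
    The inverse of 7 mod 8 is 7 (since 7·7 = 49 = 6·8 + 1), so t ≡ 7·1 = 7 ≡ 7 (mod 8).
    Then x = 159 + 1071·7 = 7656, valid modulo lcm(1071, 8) = 8568: x ≡ 7656 (mod 8568).
  Combine with x ≡ 2 (mod 5); new modulus lcm = 42840.
    Write x = 7656 + 8568·t and substitute into x ≡ 2 (mod 5): 8568·t ≡ 2 − 7656 = -7654 (mod 5).
    Reduce coefficients mod 5: 3·t ≡ 1 (mod 5).
    The inverse of 3 mod 5 is 2 (since 3·2 = 6 = 1·5 + 1), so t ≡ 2·1 = 2 ≡ 2 (mod 5).
    Then x = 7656 + 8568·2 = 24792, valid modulo lcm(8568, 5) = 42840: x ≡ 24792 (mod 42840).
Verify against each original: 24792 mod 17 = 6, 24792 mod 9 = 6, 24792 mod 7 = 5, 24792 mod 8 = 0, 24792 mod 5 = 2.

x ≡ 24792 (mod 42840).


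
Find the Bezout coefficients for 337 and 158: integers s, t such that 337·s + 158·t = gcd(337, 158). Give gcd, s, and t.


Euclidean algorithm on (337, 158) — divide until remainder is 0:
  337 = 2 · 158 + 21
  158 = 7 · 21 + 11
  21 = 1 · 11 + 10
  11 = 1 · 10 + 1
  10 = 10 · 1 + 0
gcd(337, 158) = 1.
Track Bezout coefficients alongside the remainders: start with r₀ = 337 = a·1 + b·0 (s = 1, t = 0) and r₁ = 158 = a·0 + b·1 (s = 0, t = 1); each new remainder r_{k+1} = r_{k-1} − q_k·r_k inherits s_{k+1} = s_{k-1} − q_k·s_k, t_{k+1} = t_{k-1} − q_k·t_k, so r_k = a·s_k + b·t_k at every step:
  q = 2: r = 21, s = 1 − 2·0 = 1, t = 0 − 2·1 = -2  (check: 337·1 + 158·(-2) = 21)
  q = 7: r = 11, s = 0 − 7·1 = -7, t = 1 − 7·(-2) = 15  (check: 337·(-7) + 158·15 = 11)
  q = 1: r = 10, s = 1 − 1·(-7) = 8, t = -2 − 1·15 = -17  (check: 337·8 + 158·(-17) = 10)
  q = 1: r = 1, s = -7 − 1·8 = -15, t = 15 − 1·(-17) = 32  (check: 337·(-15) + 158·32 = 1)
The row with r = 1 (the gcd) gives the Bezout coefficients s = -15, t = 32.
Result: 337 · (-15) + 158 · (32) = 1.

gcd(337, 158) = 1; s = -15, t = 32 (check: 337·(-15) + 158·32 = 1).


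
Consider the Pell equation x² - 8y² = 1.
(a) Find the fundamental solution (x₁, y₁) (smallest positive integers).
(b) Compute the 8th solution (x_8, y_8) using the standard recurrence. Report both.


Step 1: Find the fundamental solution (x₁, y₁) of x² - 8y² = 1.
  Expand √8 as a continued fraction. a₀ = ⌊√8⌋ = 2; iterate m_{k+1} = d_k·a_k − m_k, d_{k+1} = (8 − m_{k+1}²)/d_k, a_{k+1} = ⌊(a₀ + m_{k+1})/d_{k+1}⌋ (starting m₀ = 0, d₀ = 1), with convergents p_k = a_k·p_{k-1} + p_{k-2}, q_k = a_k·q_{k-1} + q_{k-2} (p₋₁ = 1, q₋₁ = 0):
  k = 0: a₀ = 2; p₀/q₀ = 2/1; p₀² − 8·q₀² = 4 − 8 = -4.
  k = 1: m = 2, d = 4, a = ⌊(2 + 2)/4⌋ = 1; p/q = (1·2 + 1)/(1·1 + 0) = 3/1; p² − 8·q² = 9 − 8 = 1.
  The first convergent with p² − 8·q² = 1 gives the fundamental solution (x₁, y₁) = (3, 1).
Step 2: Apply the recurrence (x_{n+1}, y_{n+1}) = (x₁x_n + 8y₁y_n, x₁y_n + y₁x_n) repeatedly.
  From (x_1, y_1) = (3, 1): x_2 = 3·3 + 8·1·1 = 17; y_2 = 3·1 + 1·3 = 6.
  From (x_2, y_2) = (17, 6): x_3 = 3·17 + 8·1·6 = 99; y_3 = 3·6 + 1·17 = 35.
  From (x_3, y_3) = (99, 35): x_4 = 3·99 + 8·1·35 = 577; y_4 = 3·35 + 1·99 = 204.
  From (x_4, y_4) = (577, 204): x_5 = 3·577 + 8·1·204 = 3363; y_5 = 3·204 + 1·577 = 1189.
  From (x_5, y_5) = (3363, 1189): x_6 = 3·3363 + 8·1·1189 = 19601; y_6 = 3·1189 + 1·3363 = 6930.
  From (x_6, y_6) = (19601, 6930): x_7 = 3·19601 + 8·1·6930 = 114243; y_7 = 3·6930 + 1·19601 = 40391.
  From (x_7, y_7) = (114243, 40391): x_8 = 3·114243 + 8·1·40391 = 665857; y_8 = 3·40391 + 1·114243 = 235416.
Step 3: Verify x_8² - 8·y_8² = 443365544449 - 443365544448 = 1 (should be 1). ✓

(x_1, y_1) = (3, 1); (x_8, y_8) = (665857, 235416).


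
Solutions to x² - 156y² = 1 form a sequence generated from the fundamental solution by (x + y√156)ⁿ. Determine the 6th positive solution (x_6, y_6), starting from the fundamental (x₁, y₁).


Step 1: Find the fundamental solution (x₁, y₁) of x² - 156y² = 1.
  Expand √156 as a continued fraction. a₀ = ⌊√156⌋ = 12; iterate m_{k+1} = d_k·a_k − m_k, d_{k+1} = (156 − m_{k+1}²)/d_k, a_{k+1} = ⌊(a₀ + m_{k+1})/d_{k+1}⌋ (starting m₀ = 0, d₀ = 1), with convergents p_k = a_k·p_{k-1} + p_{k-2}, q_k = a_k·q_{k-1} + q_{k-2} (p₋₁ = 1, q₋₁ = 0):
  k = 0: a₀ = 12; p₀/q₀ = 12/1; p₀² − 156·q₀² = 144 − 156 = -12.
  k = 1: m = 12, d = 12, a = ⌊(12 + 12)/12⌋ = 2; p/q = (2·12 + 1)/(2·1 + 0) = 25/2; p² − 156·q² = 625 − 624 = 1.
  The first convergent with p² − 156·q² = 1 gives the fundamental solution (x₁, y₁) = (25, 2).
Step 2: Apply the recurrence (x_{n+1}, y_{n+1}) = (x₁x_n + 156y₁y_n, x₁y_n + y₁x_n) repeatedly.
  From (x_1, y_1) = (25, 2): x_2 = 25·25 + 156·2·2 = 1249; y_2 = 25·2 + 2·25 = 100.
  From (x_2, y_2) = (1249, 100): x_3 = 25·1249 + 156·2·100 = 62425; y_3 = 25·100 + 2·1249 = 4998.
  From (x_3, y_3) = (62425, 4998): x_4 = 25·62425 + 156·2·4998 = 3120001; y_4 = 25·4998 + 2·62425 = 249800.
  From (x_4, y_4) = (3120001, 249800): x_5 = 25·3120001 + 156·2·249800 = 155937625; y_5 = 25·249800 + 2·3120001 = 12485002.
  From (x_5, y_5) = (155937625, 12485002): x_6 = 25·155937625 + 156·2·12485002 = 7793761249; y_6 = 25·12485002 + 2·155937625 = 624000300.
Step 3: Verify x_6² - 156·y_6² = 60742714406414040001 - 60742714406414040000 = 1 (should be 1). ✓

(x_1, y_1) = (25, 2); (x_6, y_6) = (7793761249, 624000300).


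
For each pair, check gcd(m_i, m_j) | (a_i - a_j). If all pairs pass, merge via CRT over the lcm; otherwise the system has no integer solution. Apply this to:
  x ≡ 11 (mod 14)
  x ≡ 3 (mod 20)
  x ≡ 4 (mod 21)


Moduli 14, 20, 21 are not pairwise coprime, so CRT works modulo lcm(m_i) when all pairwise compatibility conditions hold.
Pairwise compatibility: gcd(m_i, m_j) must divide a_i - a_j for every pair.
Merge one congruence at a time:
  Start: x ≡ 11 (mod 14).
  Combine with x ≡ 3 (mod 20): gcd(14, 20) = 2; 3 - 11 = -8, which IS divisible by 2, so compatible.
    Write x = 11 + 14·t and substitute into x ≡ 3 (mod 20): 14·t ≡ 3 − 11 = -8 (mod 20).
    Divide the congruence (and modulus) by g = 2: 7·t ≡ -4 (mod 10).
    Reduce coefficients mod 10: 7·t ≡ 6 (mod 10).
    The inverse of 7 mod 10 is 3 (since 7·3 = 21 = 2·10 + 1), so t ≡ 3·6 = 18 ≡ 8 (mod 10).
    Then x = 11 + 14·8 = 123, valid modulo lcm(14, 20) = 140: x ≡ 123 (mod 140).
  Combine with x ≡ 4 (mod 21): gcd(140, 21) = 7; 4 - 123 = -119, which IS divisible by 7, so compatible.
    Write x = 123 + 140·t and substitute into x ≡ 4 (mod 21): 140·t ≡ 4 − 123 = -119 (mod 21).
    Divide the congruence (and modulus) by g = 7: 20·t ≡ -17 (mod 3).
    Reduce coefficients mod 3: 2·t ≡ 1 (mod 3).
    The inverse of 2 mod 3 is 2 (since 2·2 = 4 = 1·3 + 1), so t ≡ 2·1 = 2 ≡ 2 (mod 3).
    Then x = 123 + 140·2 = 403, valid modulo lcm(140, 21) = 420: x ≡ 403 (mod 420).
Verify: 403 mod 14 = 11, 403 mod 20 = 3, 403 mod 21 = 4.

x ≡ 403 (mod 420).


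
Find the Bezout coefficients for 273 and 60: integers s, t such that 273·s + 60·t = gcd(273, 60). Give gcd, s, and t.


Euclidean algorithm on (273, 60) — divide until remainder is 0:
  273 = 4 · 60 + 33
  60 = 1 · 33 + 27
  33 = 1 · 27 + 6
  27 = 4 · 6 + 3
  6 = 2 · 3 + 0
gcd(273, 60) = 3.
Track Bezout coefficients alongside the remainders: start with r₀ = 273 = a·1 + b·0 (s = 1, t = 0) and r₁ = 60 = a·0 + b·1 (s = 0, t = 1); each new remainder r_{k+1} = r_{k-1} − q_k·r_k inherits s_{k+1} = s_{k-1} − q_k·s_k, t_{k+1} = t_{k-1} − q_k·t_k, so r_k = a·s_k + b·t_k at every step:
  q = 4: r = 33, s = 1 − 4·0 = 1, t = 0 − 4·1 = -4  (check: 273·1 + 60·(-4) = 33)
  q = 1: r = 27, s = 0 − 1·1 = -1, t = 1 − 1·(-4) = 5  (check: 273·(-1) + 60·5 = 27)
  q = 1: r = 6, s = 1 − 1·(-1) = 2, t = -4 − 1·5 = -9  (check: 273·2 + 60·(-9) = 6)
  q = 4: r = 3, s = -1 − 4·2 = -9, t = 5 − 4·(-9) = 41  (check: 273·(-9) + 60·41 = 3)
The row with r = 3 (the gcd) gives the Bezout coefficients s = -9, t = 41.
Result: 273 · (-9) + 60 · (41) = 3.

gcd(273, 60) = 3; s = -9, t = 41 (check: 273·(-9) + 60·41 = 3).
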